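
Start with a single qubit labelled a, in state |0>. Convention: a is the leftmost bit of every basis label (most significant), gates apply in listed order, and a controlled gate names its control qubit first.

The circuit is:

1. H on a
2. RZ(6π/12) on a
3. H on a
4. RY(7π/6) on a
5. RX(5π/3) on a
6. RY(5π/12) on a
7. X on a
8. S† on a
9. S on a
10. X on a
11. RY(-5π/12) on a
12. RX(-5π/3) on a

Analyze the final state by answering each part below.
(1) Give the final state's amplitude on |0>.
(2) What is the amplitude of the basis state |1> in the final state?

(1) The amplitude on |0> is (sqrt(6) - sqrt(2)*I)*exp(3*I*pi/4)/4. Key observation: the block from step 5 through step 12 cancels to the identity and can be dropped.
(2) The amplitude on |1> is (sqrt(6) - sqrt(2)*I)*exp(I*pi/4)/4.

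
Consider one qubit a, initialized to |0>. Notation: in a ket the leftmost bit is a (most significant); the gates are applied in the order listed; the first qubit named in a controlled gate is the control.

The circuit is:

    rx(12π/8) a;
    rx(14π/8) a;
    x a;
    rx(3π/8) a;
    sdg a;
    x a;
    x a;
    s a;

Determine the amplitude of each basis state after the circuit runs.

After the circuit, the state carries amplitude -sqrt(2)*I*sqrt(sqrt(2)/4 + 1/2)*sin(3*pi/16)/2 + sqrt(2)*I*sqrt(1/2 - sqrt(2)/4)*sin(3*pi/16)/2 + sqrt(2)*I*sqrt(1/2 - sqrt(2)/4)*cos(3*pi/16)/2 + sqrt(2)*I*sqrt(sqrt(2)/4 + 1/2)*cos(3*pi/16)/2 on |0>, -sqrt(2)*sqrt(1/2 - sqrt(2)/4)*cos(3*pi/16)/2 + sqrt(2)*sqrt(1/2 - sqrt(2)/4)*sin(3*pi/16)/2 + sqrt(2)*sqrt(sqrt(2)/4 + 1/2)*sin(3*pi/16)/2 + sqrt(2)*sqrt(sqrt(2)/4 + 1/2)*cos(3*pi/16)/2 on |1>. Key observation: steps 5-8 multiply out to the identity, so the circuit reduces to the remaining gates.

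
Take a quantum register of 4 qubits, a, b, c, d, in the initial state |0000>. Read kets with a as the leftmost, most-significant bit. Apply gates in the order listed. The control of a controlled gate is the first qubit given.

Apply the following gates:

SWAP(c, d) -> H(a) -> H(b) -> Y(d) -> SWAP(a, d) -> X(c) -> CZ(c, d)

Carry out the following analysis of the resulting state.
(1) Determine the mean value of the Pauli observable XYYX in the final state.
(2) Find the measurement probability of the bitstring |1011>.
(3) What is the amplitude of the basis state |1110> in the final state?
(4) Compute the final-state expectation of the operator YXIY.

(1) In the final state, XYYX has expectation 0.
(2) A full measurement returns |1011> with probability 1/4.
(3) The final state's coefficient on |1110> equals I/2.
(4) The expectation value of YXIY is 0.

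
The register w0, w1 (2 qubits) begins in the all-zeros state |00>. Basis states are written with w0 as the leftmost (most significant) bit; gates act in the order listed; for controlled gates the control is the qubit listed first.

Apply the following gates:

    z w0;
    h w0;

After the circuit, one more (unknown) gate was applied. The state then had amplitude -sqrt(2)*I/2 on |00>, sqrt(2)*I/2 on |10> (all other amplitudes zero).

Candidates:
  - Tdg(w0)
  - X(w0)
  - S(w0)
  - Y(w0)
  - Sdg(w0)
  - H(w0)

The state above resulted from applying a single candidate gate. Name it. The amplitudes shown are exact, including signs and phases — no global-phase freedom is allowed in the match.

The applied gate was Y(w0).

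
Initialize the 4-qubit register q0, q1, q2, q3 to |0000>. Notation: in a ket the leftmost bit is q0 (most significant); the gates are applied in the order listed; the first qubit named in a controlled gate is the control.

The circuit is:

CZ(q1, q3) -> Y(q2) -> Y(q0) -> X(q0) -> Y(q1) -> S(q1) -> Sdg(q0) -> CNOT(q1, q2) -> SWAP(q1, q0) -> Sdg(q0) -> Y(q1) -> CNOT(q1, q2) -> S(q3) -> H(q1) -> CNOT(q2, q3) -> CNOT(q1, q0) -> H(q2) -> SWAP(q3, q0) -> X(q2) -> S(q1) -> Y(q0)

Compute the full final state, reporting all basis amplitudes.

The final amplitudes are I/2 on |0001>, -I/2 on |0011>, 1/2 on |0100>, -1/2 on |0110>, and 0 on every other basis state.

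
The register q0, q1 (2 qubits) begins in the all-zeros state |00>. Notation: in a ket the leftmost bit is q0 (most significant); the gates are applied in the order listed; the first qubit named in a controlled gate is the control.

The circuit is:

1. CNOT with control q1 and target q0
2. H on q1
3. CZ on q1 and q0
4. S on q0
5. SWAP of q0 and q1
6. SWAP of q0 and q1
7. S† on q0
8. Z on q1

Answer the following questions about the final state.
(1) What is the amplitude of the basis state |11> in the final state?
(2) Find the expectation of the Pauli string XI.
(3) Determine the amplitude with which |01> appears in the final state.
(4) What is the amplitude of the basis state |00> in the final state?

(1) |11> carries amplitude 0 in the final state. Key observation: steps 4-7 multiply out to the identity, so the circuit reduces to the remaining gates.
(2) The observable XI averages to 0.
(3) The final state's coefficient on |01> equals -sqrt(2)/2.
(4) The amplitude on |00> is sqrt(2)/2.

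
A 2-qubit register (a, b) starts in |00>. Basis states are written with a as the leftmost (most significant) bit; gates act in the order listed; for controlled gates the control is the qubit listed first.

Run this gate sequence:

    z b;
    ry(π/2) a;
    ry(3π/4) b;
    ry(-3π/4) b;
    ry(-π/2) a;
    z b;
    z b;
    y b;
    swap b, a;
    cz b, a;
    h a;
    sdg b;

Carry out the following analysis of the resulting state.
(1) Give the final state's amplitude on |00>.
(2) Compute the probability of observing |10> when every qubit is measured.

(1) |00> carries amplitude sqrt(2)*I/2 in the final state. Key observation: the block from step 1 through step 6 cancels to the identity and can be dropped.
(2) The probability of measuring |10> is 1/2.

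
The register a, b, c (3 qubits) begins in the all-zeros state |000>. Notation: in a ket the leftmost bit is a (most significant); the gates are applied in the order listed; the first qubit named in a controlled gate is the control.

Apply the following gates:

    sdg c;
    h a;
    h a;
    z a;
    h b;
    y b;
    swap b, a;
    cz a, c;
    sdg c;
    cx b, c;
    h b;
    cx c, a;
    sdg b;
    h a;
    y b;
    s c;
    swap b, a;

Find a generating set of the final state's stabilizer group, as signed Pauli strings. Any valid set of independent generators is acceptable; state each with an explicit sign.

The final state is stabilized by the group generated by -YII, -IZI, +IIZ; other independent generating sets are equally valid.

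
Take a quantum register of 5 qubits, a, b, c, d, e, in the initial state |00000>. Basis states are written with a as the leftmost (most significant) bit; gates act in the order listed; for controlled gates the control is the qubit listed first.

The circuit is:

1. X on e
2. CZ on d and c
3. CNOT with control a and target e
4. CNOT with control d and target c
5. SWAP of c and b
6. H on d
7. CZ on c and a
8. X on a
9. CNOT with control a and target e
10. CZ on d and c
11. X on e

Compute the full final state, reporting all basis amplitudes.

The resulting statevector has amplitude sqrt(2)/2 on |10001>, sqrt(2)/2 on |10011>, and 0 on every other basis state.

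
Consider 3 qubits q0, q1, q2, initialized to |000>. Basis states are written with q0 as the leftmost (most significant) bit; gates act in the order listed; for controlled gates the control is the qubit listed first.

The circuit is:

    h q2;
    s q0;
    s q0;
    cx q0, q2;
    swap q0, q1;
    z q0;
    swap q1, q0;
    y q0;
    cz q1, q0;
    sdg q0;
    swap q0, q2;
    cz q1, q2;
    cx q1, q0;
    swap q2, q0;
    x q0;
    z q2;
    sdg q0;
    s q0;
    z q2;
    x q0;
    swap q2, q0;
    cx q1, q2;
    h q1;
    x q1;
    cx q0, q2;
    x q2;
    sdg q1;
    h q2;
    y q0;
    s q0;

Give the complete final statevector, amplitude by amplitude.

The resulting statevector has amplitude -sqrt(2)*I/4 on |000>, sqrt(2)*I/4 on |001>, -sqrt(2)/4 on |010>, sqrt(2)/4 on |011>, -sqrt(2)/4 on |100>, -sqrt(2)/4 on |101>, sqrt(2)*I/4 on |110>, sqrt(2)*I/4 on |111>. Key observation: steps 14-21 multiply out to the identity, so the circuit reduces to the remaining gates.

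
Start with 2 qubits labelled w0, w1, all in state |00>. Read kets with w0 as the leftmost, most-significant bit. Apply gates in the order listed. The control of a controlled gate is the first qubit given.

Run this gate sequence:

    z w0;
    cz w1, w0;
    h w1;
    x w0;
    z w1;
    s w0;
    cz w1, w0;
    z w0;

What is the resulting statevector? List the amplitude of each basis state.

The resulting statevector has amplitude 0 on |00>, 0 on |01>, -sqrt(2)*I/2 on |10>, -sqrt(2)*I/2 on |11>.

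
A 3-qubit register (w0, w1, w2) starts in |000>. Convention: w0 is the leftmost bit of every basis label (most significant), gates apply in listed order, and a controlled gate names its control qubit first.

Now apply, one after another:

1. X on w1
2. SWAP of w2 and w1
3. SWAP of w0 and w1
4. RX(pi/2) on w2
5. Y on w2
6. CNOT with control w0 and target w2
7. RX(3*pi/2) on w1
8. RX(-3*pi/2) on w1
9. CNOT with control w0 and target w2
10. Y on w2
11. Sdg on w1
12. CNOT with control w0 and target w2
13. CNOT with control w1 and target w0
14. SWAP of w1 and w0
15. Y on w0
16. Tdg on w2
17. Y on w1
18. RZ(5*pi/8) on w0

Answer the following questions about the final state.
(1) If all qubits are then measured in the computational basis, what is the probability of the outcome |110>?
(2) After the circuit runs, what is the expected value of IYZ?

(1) The probability of measuring |110> is 1/2.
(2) The expectation value of IYZ is 0.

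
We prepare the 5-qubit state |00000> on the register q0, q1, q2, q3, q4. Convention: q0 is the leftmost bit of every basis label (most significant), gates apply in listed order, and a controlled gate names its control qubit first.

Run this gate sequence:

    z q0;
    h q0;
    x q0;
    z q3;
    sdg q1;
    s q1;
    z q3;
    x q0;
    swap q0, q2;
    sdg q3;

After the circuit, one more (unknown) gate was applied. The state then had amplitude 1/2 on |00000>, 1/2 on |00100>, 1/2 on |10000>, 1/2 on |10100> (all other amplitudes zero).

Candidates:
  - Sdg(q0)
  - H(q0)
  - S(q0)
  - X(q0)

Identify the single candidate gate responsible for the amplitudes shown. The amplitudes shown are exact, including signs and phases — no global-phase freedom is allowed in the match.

The applied gate was H(q0).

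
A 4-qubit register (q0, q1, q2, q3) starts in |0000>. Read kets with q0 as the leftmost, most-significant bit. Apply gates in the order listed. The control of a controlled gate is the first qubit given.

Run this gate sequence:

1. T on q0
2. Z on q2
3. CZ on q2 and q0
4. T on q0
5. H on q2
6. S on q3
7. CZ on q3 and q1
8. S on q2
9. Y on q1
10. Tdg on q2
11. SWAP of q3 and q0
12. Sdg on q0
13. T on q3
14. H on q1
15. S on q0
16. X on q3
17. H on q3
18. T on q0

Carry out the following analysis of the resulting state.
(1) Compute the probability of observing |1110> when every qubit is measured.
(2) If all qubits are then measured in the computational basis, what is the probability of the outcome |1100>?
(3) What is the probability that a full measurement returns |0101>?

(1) A full measurement returns |1110> with probability 0.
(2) The probability of measuring |1100> is 0.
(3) Outcome |0101> occurs with probability 1/8.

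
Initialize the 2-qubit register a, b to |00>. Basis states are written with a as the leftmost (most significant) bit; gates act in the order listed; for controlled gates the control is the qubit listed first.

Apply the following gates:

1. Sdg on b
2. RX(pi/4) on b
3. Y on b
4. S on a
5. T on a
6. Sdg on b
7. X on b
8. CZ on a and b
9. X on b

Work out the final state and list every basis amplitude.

The final amplitudes are -sqrt(2 - sqrt(2))/2 on |00>, sqrt(sqrt(2) + 2)/2 on |01>, 0 on |10>, 0 on |11>.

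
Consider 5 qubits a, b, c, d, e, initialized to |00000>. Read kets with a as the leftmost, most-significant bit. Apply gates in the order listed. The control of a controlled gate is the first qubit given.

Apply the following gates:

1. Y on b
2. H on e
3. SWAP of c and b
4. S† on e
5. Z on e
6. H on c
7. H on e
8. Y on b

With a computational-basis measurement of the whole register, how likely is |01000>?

Outcome |01000> occurs with probability 1/4.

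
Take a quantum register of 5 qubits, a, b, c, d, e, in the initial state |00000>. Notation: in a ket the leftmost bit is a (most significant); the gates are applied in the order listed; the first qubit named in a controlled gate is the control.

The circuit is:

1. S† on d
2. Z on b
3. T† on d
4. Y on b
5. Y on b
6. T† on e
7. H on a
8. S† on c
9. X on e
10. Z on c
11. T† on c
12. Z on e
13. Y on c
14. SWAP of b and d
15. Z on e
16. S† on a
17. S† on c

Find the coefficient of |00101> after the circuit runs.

The amplitude on |00101> is sqrt(2)/2.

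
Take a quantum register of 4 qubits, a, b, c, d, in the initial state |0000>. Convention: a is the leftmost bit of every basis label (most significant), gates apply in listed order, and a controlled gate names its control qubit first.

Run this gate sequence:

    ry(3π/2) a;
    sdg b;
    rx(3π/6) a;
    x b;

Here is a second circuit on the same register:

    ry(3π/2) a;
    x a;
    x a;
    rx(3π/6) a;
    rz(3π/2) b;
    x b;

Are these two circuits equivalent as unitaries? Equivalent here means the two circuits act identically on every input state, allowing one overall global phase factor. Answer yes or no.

Yes: on every input state the two circuits agree up to one overall phase factor.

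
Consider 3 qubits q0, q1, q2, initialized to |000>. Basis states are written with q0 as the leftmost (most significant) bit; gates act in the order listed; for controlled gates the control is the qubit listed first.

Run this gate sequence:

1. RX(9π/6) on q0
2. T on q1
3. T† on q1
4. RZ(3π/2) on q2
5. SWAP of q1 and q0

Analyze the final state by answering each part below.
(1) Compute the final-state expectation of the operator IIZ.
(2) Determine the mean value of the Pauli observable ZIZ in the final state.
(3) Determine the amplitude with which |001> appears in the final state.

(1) The expectation value of IIZ is 1.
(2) In the final state, ZIZ has expectation 1.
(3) The final state's coefficient on |001> equals 0.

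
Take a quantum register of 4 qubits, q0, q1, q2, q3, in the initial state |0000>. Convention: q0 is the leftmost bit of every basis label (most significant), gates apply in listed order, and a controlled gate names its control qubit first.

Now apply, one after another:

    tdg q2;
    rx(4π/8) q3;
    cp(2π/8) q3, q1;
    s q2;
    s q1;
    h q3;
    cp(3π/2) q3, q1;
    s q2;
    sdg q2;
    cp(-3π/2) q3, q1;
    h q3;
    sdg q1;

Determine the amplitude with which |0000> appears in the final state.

The final state's coefficient on |0000> equals sqrt(2)/2.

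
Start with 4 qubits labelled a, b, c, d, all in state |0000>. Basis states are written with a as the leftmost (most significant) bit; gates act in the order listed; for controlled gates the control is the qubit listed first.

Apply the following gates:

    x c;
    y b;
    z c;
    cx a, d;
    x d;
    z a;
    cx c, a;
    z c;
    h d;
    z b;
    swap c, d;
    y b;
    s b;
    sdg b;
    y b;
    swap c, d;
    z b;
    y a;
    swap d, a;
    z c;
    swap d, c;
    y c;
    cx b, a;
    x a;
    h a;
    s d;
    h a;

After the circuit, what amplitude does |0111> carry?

The amplitude on |0111> is sqrt(2)/2. Key observation: steps 10-17 multiply out to the identity, so the circuit reduces to the remaining gates.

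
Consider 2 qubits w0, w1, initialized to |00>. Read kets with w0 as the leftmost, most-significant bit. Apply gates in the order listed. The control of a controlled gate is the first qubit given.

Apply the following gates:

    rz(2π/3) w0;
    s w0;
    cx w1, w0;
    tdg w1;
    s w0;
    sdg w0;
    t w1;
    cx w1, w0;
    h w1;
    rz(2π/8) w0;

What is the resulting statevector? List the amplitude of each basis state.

The resulting statevector has amplitude -sqrt(2)*exp(13*I*pi/24)/2 on |00>, -sqrt(2)*exp(13*I*pi/24)/2 on |01>, 0 on |10>, 0 on |11>.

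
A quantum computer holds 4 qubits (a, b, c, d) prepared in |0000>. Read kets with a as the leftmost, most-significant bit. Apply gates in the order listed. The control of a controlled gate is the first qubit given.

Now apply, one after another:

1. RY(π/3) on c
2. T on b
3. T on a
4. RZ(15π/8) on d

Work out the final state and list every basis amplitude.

The final amplitudes are -sqrt(3)*exp(I*pi/16)/2 on |0000>, -exp(I*pi/16)/2 on |0010>, and 0 on every other basis state.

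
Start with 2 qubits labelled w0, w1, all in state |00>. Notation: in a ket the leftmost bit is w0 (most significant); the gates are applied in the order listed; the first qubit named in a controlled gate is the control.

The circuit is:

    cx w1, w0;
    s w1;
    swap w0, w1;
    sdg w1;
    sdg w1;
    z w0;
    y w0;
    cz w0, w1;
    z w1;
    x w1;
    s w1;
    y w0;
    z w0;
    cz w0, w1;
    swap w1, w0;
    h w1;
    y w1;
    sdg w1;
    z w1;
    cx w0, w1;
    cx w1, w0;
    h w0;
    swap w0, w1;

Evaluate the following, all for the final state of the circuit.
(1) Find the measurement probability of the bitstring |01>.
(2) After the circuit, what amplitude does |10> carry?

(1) The probability of measuring |01> is 1/4.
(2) The amplitude on |10> is 1/2.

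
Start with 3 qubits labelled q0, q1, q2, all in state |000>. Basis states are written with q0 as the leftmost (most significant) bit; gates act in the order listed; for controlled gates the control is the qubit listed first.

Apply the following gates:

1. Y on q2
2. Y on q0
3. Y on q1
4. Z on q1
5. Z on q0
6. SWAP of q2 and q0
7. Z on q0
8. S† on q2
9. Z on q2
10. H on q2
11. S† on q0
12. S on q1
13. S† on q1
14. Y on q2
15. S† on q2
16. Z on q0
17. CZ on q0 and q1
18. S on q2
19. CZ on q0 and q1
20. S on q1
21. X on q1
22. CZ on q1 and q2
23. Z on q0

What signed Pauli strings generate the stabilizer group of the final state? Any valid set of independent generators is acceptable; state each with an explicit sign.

One valid set of independent stabilizer generators is +IIX, -ZII, +IZI (any independent generating set of the same group is equally correct).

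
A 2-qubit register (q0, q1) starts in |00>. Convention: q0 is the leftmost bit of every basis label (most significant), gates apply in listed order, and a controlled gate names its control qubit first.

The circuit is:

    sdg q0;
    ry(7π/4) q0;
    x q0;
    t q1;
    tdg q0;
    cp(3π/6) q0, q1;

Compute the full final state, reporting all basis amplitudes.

After the circuit, the state carries amplitude sqrt(2 - sqrt(2))/2 on |00>, 0 on |01>, sqrt(sqrt(2) + 2)*exp(3*I*pi/4)/2 on |10>, 0 on |11>.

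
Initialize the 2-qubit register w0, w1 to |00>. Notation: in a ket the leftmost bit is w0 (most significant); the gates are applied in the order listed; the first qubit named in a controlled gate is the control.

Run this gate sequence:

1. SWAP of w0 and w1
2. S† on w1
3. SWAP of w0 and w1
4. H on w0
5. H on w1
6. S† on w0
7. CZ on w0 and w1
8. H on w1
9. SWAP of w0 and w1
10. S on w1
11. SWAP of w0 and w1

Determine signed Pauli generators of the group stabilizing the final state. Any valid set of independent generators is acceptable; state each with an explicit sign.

One valid set of independent stabilizer generators is +XX, +ZZ (any independent generating set of the same group is equally correct).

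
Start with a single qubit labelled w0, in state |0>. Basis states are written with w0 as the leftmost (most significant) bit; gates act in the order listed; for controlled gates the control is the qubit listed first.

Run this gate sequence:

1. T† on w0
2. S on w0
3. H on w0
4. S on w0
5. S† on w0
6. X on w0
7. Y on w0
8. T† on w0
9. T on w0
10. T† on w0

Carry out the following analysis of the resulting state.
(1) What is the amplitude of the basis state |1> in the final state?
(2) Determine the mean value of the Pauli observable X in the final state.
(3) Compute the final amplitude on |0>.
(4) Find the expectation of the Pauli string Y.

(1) The final state's coefficient on |1> equals sqrt(2)*exp(I*pi/4)/2.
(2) The observable X averages to -sqrt(2)/2.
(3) |0> carries amplitude -sqrt(2)*I/2 in the final state.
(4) The observable Y averages to sqrt(2)/2.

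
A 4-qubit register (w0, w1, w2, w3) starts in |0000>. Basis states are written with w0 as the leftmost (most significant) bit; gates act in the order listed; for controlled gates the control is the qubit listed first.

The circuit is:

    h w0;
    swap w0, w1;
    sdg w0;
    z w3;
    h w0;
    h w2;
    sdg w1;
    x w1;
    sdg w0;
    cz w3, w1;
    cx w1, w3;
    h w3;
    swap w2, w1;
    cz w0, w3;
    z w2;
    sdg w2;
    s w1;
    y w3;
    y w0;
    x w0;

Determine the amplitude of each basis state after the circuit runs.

The final amplitudes are -I/4 on |0000>, I/4 on |0001>, -I/4 on |0010>, -I/4 on |0011>, 1/4 on |0100>, -1/4 on |0101>, 1/4 on |0110>, 1/4 on |0111>, -1/4 on |1000>, -1/4 on |1001>, -1/4 on |1010>, 1/4 on |1011>, -I/4 on |1100>, -I/4 on |1101>, -I/4 on |1110>, I/4 on |1111>.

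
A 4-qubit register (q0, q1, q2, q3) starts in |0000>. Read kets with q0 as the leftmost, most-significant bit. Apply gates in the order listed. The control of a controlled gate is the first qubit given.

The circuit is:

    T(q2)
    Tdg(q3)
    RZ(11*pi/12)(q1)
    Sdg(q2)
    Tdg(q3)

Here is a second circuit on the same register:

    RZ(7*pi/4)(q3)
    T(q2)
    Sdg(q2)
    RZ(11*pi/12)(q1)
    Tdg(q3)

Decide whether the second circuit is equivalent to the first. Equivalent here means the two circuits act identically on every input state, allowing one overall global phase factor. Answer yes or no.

Yes: on every input state the two circuits agree up to one overall phase factor.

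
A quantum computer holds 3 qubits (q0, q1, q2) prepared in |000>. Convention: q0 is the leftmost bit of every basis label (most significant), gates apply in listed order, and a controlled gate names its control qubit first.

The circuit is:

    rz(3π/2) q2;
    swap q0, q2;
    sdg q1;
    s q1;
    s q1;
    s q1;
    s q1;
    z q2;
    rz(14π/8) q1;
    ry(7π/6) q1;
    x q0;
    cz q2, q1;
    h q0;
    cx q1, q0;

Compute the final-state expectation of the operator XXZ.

The expectation value of XXZ is -1/2. Key observation: steps 4-7 multiply out to the identity, so the circuit reduces to the remaining gates.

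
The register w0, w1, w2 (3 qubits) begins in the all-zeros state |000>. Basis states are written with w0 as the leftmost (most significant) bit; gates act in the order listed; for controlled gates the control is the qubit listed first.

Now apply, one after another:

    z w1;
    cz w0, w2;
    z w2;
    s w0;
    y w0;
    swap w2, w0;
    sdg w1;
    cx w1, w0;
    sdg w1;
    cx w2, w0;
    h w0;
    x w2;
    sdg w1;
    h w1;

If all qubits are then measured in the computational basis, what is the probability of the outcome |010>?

A full measurement returns |010> with probability 1/4.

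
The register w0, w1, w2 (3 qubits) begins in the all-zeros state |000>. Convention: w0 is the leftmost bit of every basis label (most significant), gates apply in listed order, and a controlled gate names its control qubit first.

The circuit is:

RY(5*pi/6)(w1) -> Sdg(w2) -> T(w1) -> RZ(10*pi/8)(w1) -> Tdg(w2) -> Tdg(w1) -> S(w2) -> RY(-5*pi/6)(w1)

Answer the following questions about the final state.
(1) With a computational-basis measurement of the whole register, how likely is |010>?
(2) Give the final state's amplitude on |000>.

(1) The probability of measuring |010> is sqrt(2)/16 + 1/8.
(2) The amplitude on |000> is (-2 + sqrt(3) + (sqrt(3) + 2)*exp(I*pi/4))*exp(3*I*pi/8)/4.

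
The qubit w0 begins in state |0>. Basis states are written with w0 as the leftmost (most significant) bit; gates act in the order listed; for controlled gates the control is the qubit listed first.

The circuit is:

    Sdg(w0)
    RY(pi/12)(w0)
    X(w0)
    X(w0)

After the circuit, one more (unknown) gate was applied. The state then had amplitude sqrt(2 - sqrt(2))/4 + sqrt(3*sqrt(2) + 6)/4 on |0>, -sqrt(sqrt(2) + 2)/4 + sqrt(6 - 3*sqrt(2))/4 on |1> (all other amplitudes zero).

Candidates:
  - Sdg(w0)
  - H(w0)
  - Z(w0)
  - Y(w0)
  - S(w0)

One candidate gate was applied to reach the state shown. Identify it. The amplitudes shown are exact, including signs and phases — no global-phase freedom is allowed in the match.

The unique candidate consistent with the amplitudes is Z(w0). Key observation: gates 3-4 undo each other exactly, leaving only the rest of the circuit to track.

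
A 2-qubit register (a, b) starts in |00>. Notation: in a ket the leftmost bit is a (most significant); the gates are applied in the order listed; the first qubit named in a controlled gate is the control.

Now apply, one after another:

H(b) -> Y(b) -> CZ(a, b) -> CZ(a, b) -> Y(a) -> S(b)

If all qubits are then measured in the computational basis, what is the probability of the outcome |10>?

The probability of measuring |10> is 1/2. Key observation: the block from step 3 through step 4 cancels to the identity and can be dropped.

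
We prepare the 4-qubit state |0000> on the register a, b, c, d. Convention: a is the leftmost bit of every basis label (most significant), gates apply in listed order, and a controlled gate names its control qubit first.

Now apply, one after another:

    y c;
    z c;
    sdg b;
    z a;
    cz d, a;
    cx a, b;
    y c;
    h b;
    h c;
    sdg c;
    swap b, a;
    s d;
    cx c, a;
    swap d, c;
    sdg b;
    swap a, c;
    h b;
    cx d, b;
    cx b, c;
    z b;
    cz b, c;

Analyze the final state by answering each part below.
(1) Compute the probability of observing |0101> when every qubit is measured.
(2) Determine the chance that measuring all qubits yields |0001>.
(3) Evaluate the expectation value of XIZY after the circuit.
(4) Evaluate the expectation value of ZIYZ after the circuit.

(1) The probability of measuring |0101> is 1/8.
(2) The probability of measuring |0001> is 1/8.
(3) In the final state, XIZY has expectation 0.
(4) The observable ZIYZ averages to 0.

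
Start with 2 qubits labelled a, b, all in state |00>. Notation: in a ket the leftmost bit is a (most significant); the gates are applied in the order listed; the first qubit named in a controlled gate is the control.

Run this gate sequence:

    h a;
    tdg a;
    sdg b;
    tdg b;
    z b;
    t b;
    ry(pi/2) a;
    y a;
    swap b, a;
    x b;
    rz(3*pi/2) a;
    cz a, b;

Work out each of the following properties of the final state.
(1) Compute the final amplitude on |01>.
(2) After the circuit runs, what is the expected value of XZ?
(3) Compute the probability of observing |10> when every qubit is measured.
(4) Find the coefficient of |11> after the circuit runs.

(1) The amplitude on |01> is exp(3*I*pi/4)/2 + I/2.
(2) The expectation value of XZ is 0.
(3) Outcome |10> occurs with probability 0.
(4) The amplitude on |11> is 0.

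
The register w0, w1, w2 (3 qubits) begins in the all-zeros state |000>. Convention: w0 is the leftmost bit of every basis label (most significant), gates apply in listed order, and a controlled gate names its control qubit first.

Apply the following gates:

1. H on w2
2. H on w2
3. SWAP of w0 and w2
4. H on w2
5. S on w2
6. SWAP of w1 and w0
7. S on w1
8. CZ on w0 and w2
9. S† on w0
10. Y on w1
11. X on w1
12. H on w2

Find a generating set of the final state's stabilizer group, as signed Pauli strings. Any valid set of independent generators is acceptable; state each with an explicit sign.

The stabilizer group can be generated by -IIY, +ZII, +IZI, among other valid generating sets.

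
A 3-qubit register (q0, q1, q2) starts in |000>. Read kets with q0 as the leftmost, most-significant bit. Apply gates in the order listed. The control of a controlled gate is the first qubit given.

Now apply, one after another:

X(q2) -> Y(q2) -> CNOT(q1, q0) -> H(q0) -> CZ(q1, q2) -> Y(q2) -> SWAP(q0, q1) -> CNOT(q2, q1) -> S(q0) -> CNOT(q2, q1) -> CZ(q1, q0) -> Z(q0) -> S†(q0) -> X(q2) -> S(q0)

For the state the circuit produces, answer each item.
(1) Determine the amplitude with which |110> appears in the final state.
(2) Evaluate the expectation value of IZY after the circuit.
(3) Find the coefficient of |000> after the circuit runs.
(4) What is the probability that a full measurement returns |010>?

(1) The final state's coefficient on |110> equals 0.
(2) In the final state, IZY has expectation 0.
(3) The final state's coefficient on |000> equals sqrt(2)/2.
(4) A full measurement returns |010> with probability 1/2.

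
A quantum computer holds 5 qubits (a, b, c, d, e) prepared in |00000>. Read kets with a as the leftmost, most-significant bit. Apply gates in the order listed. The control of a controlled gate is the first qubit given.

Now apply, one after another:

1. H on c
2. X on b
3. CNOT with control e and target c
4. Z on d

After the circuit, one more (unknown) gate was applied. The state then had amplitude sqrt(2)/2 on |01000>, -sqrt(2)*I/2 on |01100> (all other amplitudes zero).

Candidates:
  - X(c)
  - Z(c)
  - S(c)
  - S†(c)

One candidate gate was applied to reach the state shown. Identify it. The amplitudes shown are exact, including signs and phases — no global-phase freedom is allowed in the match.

The unique candidate consistent with the amplitudes is S†(c).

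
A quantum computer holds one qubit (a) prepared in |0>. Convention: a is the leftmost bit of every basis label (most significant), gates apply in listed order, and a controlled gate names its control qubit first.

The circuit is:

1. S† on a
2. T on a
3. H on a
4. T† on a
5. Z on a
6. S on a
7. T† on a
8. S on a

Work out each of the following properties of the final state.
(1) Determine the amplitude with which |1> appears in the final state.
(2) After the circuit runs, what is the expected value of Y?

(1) |1> carries amplitude -sqrt(2)*I/2 in the final state.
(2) In the final state, Y has expectation -1.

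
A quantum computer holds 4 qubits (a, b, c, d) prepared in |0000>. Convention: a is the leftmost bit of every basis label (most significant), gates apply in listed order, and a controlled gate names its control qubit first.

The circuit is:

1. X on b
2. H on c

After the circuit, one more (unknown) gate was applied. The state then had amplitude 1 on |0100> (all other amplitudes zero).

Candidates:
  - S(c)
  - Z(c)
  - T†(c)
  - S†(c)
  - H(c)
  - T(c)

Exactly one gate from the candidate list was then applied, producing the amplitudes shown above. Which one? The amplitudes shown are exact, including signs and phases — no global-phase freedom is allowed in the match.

The applied gate was H(c).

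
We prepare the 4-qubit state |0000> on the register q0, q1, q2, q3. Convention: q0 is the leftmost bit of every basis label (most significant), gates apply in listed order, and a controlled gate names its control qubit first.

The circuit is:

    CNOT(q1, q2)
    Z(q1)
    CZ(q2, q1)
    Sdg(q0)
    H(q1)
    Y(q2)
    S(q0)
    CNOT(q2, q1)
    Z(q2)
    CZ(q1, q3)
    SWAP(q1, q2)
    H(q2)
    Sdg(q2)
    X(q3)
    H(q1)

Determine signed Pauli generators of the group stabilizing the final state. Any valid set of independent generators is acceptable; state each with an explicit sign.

The final state is stabilized by the group generated by -IXII, +ZIII, +IIZI, -IIIZ; other independent generating sets are equally valid.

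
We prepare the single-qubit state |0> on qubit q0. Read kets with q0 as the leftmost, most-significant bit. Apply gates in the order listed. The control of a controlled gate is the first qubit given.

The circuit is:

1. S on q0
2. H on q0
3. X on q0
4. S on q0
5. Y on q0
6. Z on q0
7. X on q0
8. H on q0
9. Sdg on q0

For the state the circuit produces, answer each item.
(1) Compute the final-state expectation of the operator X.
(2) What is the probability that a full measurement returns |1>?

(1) In the final state, X has expectation -1.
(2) Outcome |1> occurs with probability 1/2.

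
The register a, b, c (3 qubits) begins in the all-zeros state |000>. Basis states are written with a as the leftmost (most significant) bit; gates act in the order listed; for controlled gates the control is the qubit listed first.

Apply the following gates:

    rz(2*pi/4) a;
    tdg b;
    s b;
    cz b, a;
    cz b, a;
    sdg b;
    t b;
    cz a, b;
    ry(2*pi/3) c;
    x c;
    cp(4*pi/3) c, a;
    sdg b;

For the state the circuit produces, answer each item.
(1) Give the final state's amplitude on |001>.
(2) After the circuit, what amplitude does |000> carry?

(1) The final state's coefficient on |001> equals -exp(3*I*pi/4)/2. Key observation: gates 2-7 undo each other exactly, leaving only the rest of the circuit to track.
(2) |000> carries amplitude -sqrt(3)*exp(3*I*pi/4)/2 in the final state.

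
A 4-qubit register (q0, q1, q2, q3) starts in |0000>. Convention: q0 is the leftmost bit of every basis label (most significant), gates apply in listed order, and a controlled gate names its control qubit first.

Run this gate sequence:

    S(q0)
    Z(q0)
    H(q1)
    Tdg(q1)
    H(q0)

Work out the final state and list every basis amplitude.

After the circuit, the state carries amplitude 1/2 on |0000>, -exp(3*I*pi/4)/2 on |0100>, 1/2 on |1000>, -exp(3*I*pi/4)/2 on |1100>, and 0 on every other basis state.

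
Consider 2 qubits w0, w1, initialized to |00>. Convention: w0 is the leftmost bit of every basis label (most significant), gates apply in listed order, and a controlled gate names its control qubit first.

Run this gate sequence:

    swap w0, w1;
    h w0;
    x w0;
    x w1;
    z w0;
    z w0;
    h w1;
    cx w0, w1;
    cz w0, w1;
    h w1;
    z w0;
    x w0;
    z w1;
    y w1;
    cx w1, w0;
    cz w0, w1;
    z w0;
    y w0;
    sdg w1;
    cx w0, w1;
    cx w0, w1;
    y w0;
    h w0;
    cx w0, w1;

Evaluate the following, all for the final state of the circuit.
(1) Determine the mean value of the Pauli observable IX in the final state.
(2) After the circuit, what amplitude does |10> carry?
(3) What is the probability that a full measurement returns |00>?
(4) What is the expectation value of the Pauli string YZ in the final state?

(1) The expectation value of IX is 0.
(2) The amplitude on |10> is -1/2.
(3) A full measurement returns |00> with probability 1/4.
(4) In the final state, YZ has expectation -1.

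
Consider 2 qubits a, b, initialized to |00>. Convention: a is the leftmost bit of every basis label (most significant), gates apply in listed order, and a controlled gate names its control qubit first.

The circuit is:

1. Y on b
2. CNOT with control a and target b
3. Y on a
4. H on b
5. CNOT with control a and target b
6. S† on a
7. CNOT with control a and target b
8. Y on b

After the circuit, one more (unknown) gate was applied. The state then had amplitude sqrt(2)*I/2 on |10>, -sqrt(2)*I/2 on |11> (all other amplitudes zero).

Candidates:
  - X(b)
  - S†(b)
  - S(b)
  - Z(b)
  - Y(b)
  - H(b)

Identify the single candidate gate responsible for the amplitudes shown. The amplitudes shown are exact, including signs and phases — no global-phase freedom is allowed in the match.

The unique candidate consistent with the amplitudes is Y(b).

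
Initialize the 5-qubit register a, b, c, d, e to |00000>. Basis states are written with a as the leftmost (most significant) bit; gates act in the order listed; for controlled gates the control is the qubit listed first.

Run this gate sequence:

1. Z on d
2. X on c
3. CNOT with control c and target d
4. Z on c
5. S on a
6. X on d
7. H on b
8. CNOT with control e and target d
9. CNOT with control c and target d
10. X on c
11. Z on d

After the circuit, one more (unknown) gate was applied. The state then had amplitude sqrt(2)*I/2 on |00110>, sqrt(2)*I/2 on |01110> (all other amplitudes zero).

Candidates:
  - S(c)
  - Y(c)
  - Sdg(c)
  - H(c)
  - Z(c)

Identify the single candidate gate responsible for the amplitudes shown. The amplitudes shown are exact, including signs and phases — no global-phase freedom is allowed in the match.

The unique candidate consistent with the amplitudes is Y(c).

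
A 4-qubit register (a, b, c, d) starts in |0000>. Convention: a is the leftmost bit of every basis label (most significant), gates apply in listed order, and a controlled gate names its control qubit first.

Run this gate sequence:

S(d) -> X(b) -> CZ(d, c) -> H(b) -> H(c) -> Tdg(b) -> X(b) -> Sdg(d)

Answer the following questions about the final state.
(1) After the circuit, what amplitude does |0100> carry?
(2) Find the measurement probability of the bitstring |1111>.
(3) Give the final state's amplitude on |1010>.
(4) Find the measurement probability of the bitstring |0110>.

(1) |0100> carries amplitude 1/2 in the final state.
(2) Outcome |1111> occurs with probability 0.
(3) The final state's coefficient on |1010> equals 0.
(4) A full measurement returns |0110> with probability 1/4.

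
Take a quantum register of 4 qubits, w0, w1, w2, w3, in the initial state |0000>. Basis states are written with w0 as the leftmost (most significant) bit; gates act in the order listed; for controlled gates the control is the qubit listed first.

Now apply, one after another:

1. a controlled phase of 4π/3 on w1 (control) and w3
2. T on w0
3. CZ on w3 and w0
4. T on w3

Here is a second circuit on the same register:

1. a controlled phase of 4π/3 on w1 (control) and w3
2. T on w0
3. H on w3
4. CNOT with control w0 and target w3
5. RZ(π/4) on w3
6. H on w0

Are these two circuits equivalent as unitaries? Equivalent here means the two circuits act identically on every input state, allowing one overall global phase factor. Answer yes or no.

No — the two circuits implement different unitaries, even allowing a global phase.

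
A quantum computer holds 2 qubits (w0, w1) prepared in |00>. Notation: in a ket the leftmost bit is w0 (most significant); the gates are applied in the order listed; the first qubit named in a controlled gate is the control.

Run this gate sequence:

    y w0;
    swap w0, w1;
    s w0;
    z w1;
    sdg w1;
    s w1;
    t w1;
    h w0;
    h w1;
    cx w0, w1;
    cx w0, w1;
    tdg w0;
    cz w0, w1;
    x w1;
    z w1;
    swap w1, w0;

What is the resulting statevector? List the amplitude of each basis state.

The resulting statevector has amplitude exp(3*I*pi/4)/2 on |00>, -I/2 on |01>, exp(3*I*pi/4)/2 on |10>, I/2 on |11>.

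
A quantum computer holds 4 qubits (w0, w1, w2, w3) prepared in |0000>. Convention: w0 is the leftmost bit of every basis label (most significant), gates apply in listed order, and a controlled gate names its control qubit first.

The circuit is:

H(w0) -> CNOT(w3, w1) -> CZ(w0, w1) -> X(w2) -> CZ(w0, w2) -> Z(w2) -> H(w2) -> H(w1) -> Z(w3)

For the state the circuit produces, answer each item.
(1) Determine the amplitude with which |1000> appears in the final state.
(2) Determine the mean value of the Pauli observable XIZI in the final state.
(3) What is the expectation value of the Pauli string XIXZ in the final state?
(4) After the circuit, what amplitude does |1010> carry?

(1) The amplitude on |1000> is sqrt(2)/4.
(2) In the final state, XIZI has expectation 0.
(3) The expectation value of XIXZ is 1.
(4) The amplitude on |1010> is -sqrt(2)/4.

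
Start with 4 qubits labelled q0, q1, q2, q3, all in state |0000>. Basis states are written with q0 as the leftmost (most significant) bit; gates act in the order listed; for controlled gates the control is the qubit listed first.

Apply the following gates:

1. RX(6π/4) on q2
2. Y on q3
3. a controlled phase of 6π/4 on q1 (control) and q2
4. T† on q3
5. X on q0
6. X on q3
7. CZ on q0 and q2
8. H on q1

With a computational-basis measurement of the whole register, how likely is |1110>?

Outcome |1110> occurs with probability 1/4.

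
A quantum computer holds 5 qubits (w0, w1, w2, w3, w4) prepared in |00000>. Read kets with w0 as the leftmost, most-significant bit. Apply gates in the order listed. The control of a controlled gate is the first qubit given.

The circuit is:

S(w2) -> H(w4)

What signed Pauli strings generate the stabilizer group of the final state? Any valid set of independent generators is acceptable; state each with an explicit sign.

The stabilizer group can be generated by +IIIIX, +ZIIII, +IZIII, +IIZII, +IIIZI, among other valid generating sets.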